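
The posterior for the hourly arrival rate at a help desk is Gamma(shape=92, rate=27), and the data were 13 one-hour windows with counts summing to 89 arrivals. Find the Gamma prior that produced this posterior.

Gamma(shape=3, rate=14)

Gamma–Poisson conjugacy: posterior shape = α + Σxᵢ, posterior rate = β + n.
So α = 92 − 89 = 3 and β = 27 − 13 = 14.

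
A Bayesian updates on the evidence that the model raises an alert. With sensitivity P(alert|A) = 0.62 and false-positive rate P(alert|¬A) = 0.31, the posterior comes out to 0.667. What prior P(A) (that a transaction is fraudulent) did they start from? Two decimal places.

Bayes' rule in odds form gives O(A|E) = O(A)·[P(E|A)/P(E|¬A)], hence O(A) = O(A|E)/LR.
Posterior odds = 0.667/(1−0.667) = 2.0030. LR = 0.62/0.31 = 2.0000.
Prior odds = 2.0030/2.0000 = 1.0015, so P(A) = 1.0015/(1+1.0015) ≈ 0.50.

P(A) = 0.50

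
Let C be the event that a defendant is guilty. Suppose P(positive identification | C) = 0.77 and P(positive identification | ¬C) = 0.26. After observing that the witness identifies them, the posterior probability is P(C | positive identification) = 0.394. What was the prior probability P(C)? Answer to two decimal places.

Bayes' rule in odds form gives O(C|E) = O(C)·[P(E|C)/P(E|¬C)], hence O(C) = O(C|E)/LR.
Posterior odds = 0.394/(1−0.394) = 0.6502. LR = 0.77/0.26 = 2.9615.
Prior odds = 0.6502/2.9615 = 0.2196, so P(C) = 0.2196/(1+0.2196) ≈ 0.18.

P(C) = 0.18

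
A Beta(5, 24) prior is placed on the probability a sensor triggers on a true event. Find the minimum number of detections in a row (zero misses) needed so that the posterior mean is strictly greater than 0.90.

After k detections and 0 misses the posterior is Beta(5+k, 24), with mean (5+k)/(5+24+k).
Set (5+k)/(29+k) > 0.90 and solve: k > (0.90·29 − 5)/(1 − 0.90) = 211.000.
The smallest integer exceeding 211.000 is 212, and checking k=212: (217)/(241) = 0.9004 > 0.90.

k = 212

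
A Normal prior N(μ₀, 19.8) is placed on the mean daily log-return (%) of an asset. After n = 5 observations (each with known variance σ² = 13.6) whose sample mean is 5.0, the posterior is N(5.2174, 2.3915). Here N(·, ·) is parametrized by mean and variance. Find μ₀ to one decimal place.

μ₀ = 6.8

With known observation variance, the Normal–Normal posterior has precision τ_n = τ₀ + n/σ² and mean μ_n = (τ₀μ₀ + (n/σ²)x̄)/τ_n.
Here τ₀ = 1/19.8 = 0.050505 and τ_data = 5/13.6 = 0.367647, so τ_n = 0.418152.
Rearranging for μ₀: μ₀ = (μ_n·τ_n − τ_data·x̄)/τ₀ = (5.2174·0.418152 − 0.367647·5.0) / 0.050505 = 0.343431/0.050505 ≈ 6.8.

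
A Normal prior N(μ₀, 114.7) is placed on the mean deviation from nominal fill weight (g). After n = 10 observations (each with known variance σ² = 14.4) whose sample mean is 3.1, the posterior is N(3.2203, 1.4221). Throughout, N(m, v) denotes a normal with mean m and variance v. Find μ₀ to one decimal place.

μ₀ = 12.8

With known observation variance, the Normal–Normal posterior has precision τ_n = τ₀ + n/σ² and mean μ_n = (τ₀μ₀ + (n/σ²)x̄)/τ_n.
Here τ₀ = 1/114.7 = 0.008718 and τ_data = 10/14.4 = 0.694444, so τ_n = 0.703162.
Rearranging for μ₀: μ₀ = (μ_n·τ_n − τ_data·x̄)/τ₀ = (3.2203·0.703162 − 0.694444·3.1) / 0.008718 = 0.111616/0.008718 ≈ 12.8.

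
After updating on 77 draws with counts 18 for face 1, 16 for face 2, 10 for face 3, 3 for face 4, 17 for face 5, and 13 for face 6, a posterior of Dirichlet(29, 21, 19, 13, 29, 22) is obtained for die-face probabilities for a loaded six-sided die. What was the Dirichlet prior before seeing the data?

For a Dirichlet(α) prior with multinomial counts c, the posterior is Dirichlet(α + c) componentwise.
Subtract each count from the matching posterior parameter: 29−18=11, 21−16=5, 19−10=9, 13−3=10, 29−17=12, 22−13=9.

Dirichlet(11, 5, 9, 10, 12, 9)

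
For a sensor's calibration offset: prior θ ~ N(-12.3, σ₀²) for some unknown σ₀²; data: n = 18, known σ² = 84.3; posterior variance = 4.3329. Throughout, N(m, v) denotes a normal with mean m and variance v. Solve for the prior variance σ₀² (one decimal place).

σ₀² = 57.9

Posterior precision equals prior precision plus data precision: 1/σ_n² = 1/σ₀² + n/σ².
So 1/σ₀² = 1/4.3329 − 18/84.3 = 0.230792 − 0.213523 = 0.017269.
Hence σ₀² = 1/0.017269 ≈ 57.9.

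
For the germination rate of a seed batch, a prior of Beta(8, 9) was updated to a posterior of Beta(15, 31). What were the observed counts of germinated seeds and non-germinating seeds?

Beta is conjugate to the binomial likelihood: posterior = Beta(α+s, β+f).
So s = 15 − 8 = 7 and f = 31 − 9 = 22.

7 germinated seeds and 22 non-germinating seeds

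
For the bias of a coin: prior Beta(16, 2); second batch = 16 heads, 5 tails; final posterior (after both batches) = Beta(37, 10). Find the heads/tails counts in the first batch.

5 heads and 3 tails

Sequential conjugate updates are equivalent to a single update on the pooled data, so total successes = posterior α − prior α and total failures = posterior β − prior β.
Total across both batches: 37−16=21 heads, 10−2=8 tails.
Subtract the second batch: 21−16=5 heads and 8−5=3 tails.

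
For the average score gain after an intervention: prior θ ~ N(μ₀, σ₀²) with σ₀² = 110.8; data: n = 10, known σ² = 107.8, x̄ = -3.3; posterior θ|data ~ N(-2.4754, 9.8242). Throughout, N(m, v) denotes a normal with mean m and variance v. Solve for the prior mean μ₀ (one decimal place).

μ₀ = 6.0

With known observation variance, the Normal–Normal posterior has precision τ_n = τ₀ + n/σ² and mean μ_n = (τ₀μ₀ + (n/σ²)x̄)/τ_n.
Here τ₀ = 1/110.8 = 0.009025 and τ_data = 10/107.8 = 0.092764, so τ_n = 0.101789.
Rearranging for μ₀: μ₀ = (μ_n·τ_n − τ_data·x̄)/τ₀ = (-2.4754·0.101789 − 0.092764·-3.3) / 0.009025 = 0.054153/0.009025 ≈ 6.0.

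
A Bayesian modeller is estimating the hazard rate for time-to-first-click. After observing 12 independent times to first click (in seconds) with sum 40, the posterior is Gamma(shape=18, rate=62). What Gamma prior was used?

For an exponential likelihood with a Gamma(α, β) prior on the rate, n observations with total T give posterior Gamma(α+n, β+T).
So α = 18 − 12 = 6 and β = 62 − 40 = 22.

Gamma(shape=6, rate=22)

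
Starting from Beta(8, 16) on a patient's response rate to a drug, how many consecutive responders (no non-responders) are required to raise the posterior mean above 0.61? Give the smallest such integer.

After k responders and 0 non-responders the posterior is Beta(8+k, 16), with mean (8+k)/(8+16+k).
Set (8+k)/(24+k) > 0.61 and solve: k > (0.61·24 − 8)/(1 − 0.61) = 17.026.
The smallest integer exceeding 17.026 is 18.

k = 18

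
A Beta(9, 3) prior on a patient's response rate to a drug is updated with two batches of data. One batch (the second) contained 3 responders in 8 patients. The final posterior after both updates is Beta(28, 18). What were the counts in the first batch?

Because Beta–binomial updating is additive in the counts, the combined data contributed (α_post−α_prior, β_post−β_prior) successes and failures.
Total across both batches: 28−9=19 responders, 18−3=15 non-responders.
Subtract the second batch: 19−3=16 responders and 15−5=10 non-responders.

16 responders and 10 non-responders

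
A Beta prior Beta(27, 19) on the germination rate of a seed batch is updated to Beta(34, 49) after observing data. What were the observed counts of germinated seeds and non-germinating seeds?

7 germinated seeds and 30 non-germinating seeds

A Beta(a, b) prior with s successes and f failures in binomial data gives a Beta(a+s, b+f) posterior.
So s = 34 − 27 = 7 and f = 49 − 19 = 30.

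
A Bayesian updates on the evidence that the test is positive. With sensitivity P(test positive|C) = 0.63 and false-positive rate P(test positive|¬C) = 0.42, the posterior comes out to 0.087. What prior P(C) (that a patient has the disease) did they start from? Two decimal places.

P(C) = 0.06

Bayes' rule in odds form gives O(C|E) = O(C)·[P(E|C)/P(E|¬C)], hence O(C) = O(C|E)/LR.
Posterior odds = 0.087/(1−0.087) = 0.0953. LR = 0.63/0.42 = 1.5000.
Prior odds = 0.0953/1.5000 = 0.0635, so P(C) = 0.0635/(1+0.0635) ≈ 0.06.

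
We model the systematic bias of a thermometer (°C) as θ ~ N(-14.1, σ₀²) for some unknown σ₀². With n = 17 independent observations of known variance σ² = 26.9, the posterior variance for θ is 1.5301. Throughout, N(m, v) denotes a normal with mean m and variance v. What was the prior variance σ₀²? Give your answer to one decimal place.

σ₀² = 46.3

Posterior precision equals prior precision plus data precision: 1/σ_n² = 1/σ₀² + n/σ².
So 1/σ₀² = 1/1.5301 − 17/26.9 = 0.653552 − 0.631970 = 0.021582.
Hence σ₀² = 1/0.021582 ≈ 46.3.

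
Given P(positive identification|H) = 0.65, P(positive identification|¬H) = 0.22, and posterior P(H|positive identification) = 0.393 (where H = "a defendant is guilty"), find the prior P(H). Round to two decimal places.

P(H) = 0.18

In odds form, posterior odds = prior odds × likelihood ratio, so prior odds = posterior odds ÷ LR.
Posterior odds = 0.393/(1−0.393) = 0.6474. LR = 0.65/0.22 = 2.9545.
Prior odds = 0.6474/2.9545 = 0.2191, so P(H) = 0.2191/(1+0.2191) ≈ 0.18.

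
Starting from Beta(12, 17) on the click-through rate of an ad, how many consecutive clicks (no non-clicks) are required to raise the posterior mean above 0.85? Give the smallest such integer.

k = 85

After k clicks and 0 non-clicks the posterior is Beta(12+k, 17), with mean (12+k)/(12+17+k).
Set (12+k)/(29+k) > 0.85 and solve: k > (0.85·29 − 12)/(1 − 0.85) = 84.333.
The smallest integer exceeding 84.333 is 85, and checking k=85: (97)/(114) = 0.8509 > 0.85.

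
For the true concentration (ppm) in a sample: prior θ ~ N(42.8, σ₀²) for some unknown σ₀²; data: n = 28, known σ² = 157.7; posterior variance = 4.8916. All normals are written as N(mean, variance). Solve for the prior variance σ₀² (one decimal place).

σ₀² = 37.2

For the Normal–Normal model with known σ², precisions add: τ_n = τ₀ + n/σ².
So 1/σ₀² = 1/4.8916 − 28/157.7 = 0.204432 − 0.177552 = 0.026880.
Hence σ₀² = 1/0.026880 ≈ 37.2.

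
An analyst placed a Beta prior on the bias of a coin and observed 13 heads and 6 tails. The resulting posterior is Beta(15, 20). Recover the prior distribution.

Beta is conjugate to the binomial likelihood: posterior = Beta(a+s, b+f).
Subtract the data counts: 15−13=2, 20−6=14.

Beta(2, 14)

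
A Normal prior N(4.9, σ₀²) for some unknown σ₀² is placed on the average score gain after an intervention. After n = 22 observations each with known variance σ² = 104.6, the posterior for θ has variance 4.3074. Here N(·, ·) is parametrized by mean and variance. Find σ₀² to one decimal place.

σ₀² = 45.8

For the Normal–Normal model with known σ², precisions add: τ_n = τ₀ + n/σ².
So 1/σ₀² = 1/4.3074 − 22/104.6 = 0.232159 − 0.210325 = 0.021834.
Hence σ₀² = 1/0.021834 ≈ 45.8.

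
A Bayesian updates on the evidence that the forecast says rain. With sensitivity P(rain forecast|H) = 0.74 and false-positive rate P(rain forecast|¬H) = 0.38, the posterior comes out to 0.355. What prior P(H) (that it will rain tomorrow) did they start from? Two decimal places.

Bayes' rule in odds form gives O(H|E) = O(H)·[P(E|H)/P(E|¬H)], hence O(H) = O(H|E)/LR.
Posterior odds = 0.355/(1−0.355) = 0.5504. LR = 0.74/0.38 = 1.9474.
Prior odds = 0.5504/1.9474 = 0.2826, so P(H) = 0.2826/(1+0.2826) ≈ 0.22.

P(H) = 0.22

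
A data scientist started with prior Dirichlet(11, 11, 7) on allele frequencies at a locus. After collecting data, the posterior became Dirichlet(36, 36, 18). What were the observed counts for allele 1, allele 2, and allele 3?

counts (25, 25, 11)

For a Dirichlet(α) prior with multinomial counts c, the posterior is Dirichlet(α + c) componentwise.
Counts are posterior − prior componentwise: 36−11=25, 36−11=25, 18−7=11.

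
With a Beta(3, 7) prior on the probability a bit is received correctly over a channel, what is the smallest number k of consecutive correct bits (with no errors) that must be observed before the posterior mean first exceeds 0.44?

After k correct bits and 0 errors the posterior is Beta(3+k, 7), with mean (3+k)/(3+7+k).
Set (3+k)/(10+k) > 0.44 and solve: k > (0.44·10 − 3)/(1 − 0.44) = 2.500.
The smallest integer exceeding 2.500 is 3.

k = 3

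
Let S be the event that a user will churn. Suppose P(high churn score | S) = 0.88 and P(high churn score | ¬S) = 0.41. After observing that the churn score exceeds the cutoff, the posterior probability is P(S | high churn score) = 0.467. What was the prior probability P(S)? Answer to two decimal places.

P(S) = 0.29

In odds form, posterior odds = prior odds × likelihood ratio, so prior odds = posterior odds ÷ LR.
Posterior odds = 0.467/(1−0.467) = 0.8762. LR = 0.88/0.41 = 2.1463.
Prior odds = 0.8762/2.1463 = 0.4082, so P(S) = 0.4082/(1+0.4082) ≈ 0.29.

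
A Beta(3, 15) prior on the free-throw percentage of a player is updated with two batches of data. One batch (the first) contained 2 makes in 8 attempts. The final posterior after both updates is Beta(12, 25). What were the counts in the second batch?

Sequential conjugate updates are equivalent to a single update on the pooled data, so total successes = posterior α − prior α and total failures = posterior β − prior β.
Total across both batches: 12−3=9 makes, 25−15=10 misses.
Subtract the first batch: 9−2=7 makes and 10−6=4 misses.

7 makes and 4 misses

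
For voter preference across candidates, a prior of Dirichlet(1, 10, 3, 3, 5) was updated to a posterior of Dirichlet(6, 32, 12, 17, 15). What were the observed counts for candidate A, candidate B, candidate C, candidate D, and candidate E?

For a Dirichlet(α) prior with multinomial counts c, the posterior is Dirichlet(α + c) componentwise.
Counts are posterior − prior componentwise: 6−1=5, 32−10=22, 12−3=9, 17−3=14, 15−5=10.

counts (5, 22, 9, 14, 10)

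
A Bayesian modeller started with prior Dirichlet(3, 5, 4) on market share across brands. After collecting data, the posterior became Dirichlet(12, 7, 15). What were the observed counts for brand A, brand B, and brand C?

For a Dirichlet(α) prior with multinomial counts c, the posterior is Dirichlet(α + c) componentwise.
Counts are posterior − prior componentwise: 12−3=9, 7−5=2, 15−4=11.

counts (9, 2, 11)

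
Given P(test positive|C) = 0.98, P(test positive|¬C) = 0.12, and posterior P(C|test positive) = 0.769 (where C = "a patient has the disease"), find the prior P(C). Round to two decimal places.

P(C) = 0.29

Bayes' rule in odds form gives O(C|E) = O(C)·[P(E|C)/P(E|¬C)], hence O(C) = O(C|E)/LR.
Posterior odds = 0.769/(1−0.769) = 3.3290. LR = 0.98/0.12 = 8.1667.
Prior odds = 3.3290/8.1667 = 0.4076, so P(C) = 0.4076/(1+0.4076) ≈ 0.29.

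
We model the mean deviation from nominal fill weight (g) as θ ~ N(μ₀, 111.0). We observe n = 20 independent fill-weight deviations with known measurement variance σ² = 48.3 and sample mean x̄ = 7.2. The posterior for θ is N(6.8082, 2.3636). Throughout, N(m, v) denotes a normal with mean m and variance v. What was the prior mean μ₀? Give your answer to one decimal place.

μ₀ = -11.2

With known observation variance, the Normal–Normal posterior has precision τ_n = τ₀ + n/σ² and mean μ_n = (τ₀μ₀ + (n/σ²)x̄)/τ_n.
Here τ₀ = 1/111.0 = 0.009009 and τ_data = 20/48.3 = 0.414079, so τ_n = 0.423088.
Rearranging for μ₀: μ₀ = (μ_n·τ_n − τ_data·x̄)/τ₀ = (6.8082·0.423088 − 0.414079·7.2) / 0.009009 = -0.100901/0.009009 ≈ -11.2.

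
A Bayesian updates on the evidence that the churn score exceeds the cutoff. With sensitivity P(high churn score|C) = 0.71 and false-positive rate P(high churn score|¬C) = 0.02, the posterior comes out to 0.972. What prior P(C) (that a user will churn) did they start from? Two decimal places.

Bayes' rule in odds form gives O(C|E) = O(C)·[P(E|C)/P(E|¬C)], hence O(C) = O(C|E)/LR.
Posterior odds = 0.972/(1−0.972) = 34.7143. LR = 0.71/0.02 = 35.5000.
Prior odds = 34.7143/35.5000 = 0.9779, so P(C) = 0.9779/(1+0.9779) ≈ 0.49.

P(C) = 0.49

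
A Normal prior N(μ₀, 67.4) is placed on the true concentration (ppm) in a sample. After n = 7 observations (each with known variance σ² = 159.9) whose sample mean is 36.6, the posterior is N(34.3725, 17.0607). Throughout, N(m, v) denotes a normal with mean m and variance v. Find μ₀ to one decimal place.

With known observation variance, the Normal–Normal posterior has precision τ_n = τ₀ + n/σ² and mean μ_n = (τ₀μ₀ + (n/σ²)x̄)/τ_n.
Here τ₀ = 1/67.4 = 0.014837 and τ_data = 7/159.9 = 0.043777, so τ_n = 0.058614.
Rearranging for μ₀: μ₀ = (μ_n·τ_n − τ_data·x̄)/τ₀ = (34.3725·0.058614 − 0.043777·36.6) / 0.014837 = 0.412472/0.014837 ≈ 27.8.

μ₀ = 27.8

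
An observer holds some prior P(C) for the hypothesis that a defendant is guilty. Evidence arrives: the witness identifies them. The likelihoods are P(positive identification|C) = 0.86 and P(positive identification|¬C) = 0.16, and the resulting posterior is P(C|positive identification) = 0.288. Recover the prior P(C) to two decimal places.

P(C) = 0.07

Bayes' rule in odds form gives O(C|E) = O(C)·[P(E|C)/P(E|¬C)], hence O(C) = O(C|E)/LR.
Posterior odds = 0.288/(1−0.288) = 0.4045. LR = 0.86/0.16 = 5.3750.
Prior odds = 0.4045/5.3750 = 0.0753, so P(C) = 0.0753/(1+0.0753) ≈ 0.07.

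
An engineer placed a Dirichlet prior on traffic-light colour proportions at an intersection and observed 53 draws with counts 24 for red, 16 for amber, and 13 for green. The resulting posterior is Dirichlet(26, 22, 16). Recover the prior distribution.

For a Dirichlet(α) prior with multinomial counts c, the posterior is Dirichlet(α + c) componentwise.
Subtract each count from the matching posterior parameter: 26−24=2, 22−16=6, 16−13=3.

Dirichlet(2, 6, 3)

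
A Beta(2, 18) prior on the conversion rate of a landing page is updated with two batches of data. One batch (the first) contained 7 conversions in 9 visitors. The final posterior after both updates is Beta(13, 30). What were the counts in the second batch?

4 conversions and 10 bounces

Because Beta–binomial updating is additive in the counts, the combined data contributed (α_post−α_prior, β_post−β_prior) successes and failures.
Total across both batches: 13−2=11 conversions, 30−18=12 bounces.
Subtract the first batch: 11−7=4 conversions and 12−2=10 bounces.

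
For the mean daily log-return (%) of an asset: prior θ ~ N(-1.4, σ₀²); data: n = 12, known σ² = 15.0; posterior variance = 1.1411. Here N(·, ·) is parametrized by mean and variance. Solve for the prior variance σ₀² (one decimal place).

σ₀² = 13.1

For the Normal–Normal model with known σ², precisions add: τ_n = τ₀ + n/σ².
So 1/σ₀² = 1/1.1411 − 12/15.0 = 0.876347 − 0.800000 = 0.076347.
Hence σ₀² = 1/0.076347 ≈ 13.1.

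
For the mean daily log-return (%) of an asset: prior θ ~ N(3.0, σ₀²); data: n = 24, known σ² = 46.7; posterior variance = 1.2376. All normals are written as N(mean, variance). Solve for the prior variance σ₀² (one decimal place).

Posterior precision equals prior precision plus data precision: 1/σ_n² = 1/σ₀² + n/σ².
So 1/σ₀² = 1/1.2376 − 24/46.7 = 0.808016 − 0.513919 = 0.294097.
Hence σ₀² = 1/0.294097 ≈ 3.4.

σ₀² = 3.4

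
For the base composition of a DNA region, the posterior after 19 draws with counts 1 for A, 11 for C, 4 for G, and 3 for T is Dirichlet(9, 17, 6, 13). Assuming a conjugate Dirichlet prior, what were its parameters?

For a Dirichlet(α) prior with multinomial counts c, the posterior is Dirichlet(α + c) componentwise.
Subtract each count from the matching posterior parameter: 9−1=8, 17−11=6, 6−4=2, 13−3=10.

Dirichlet(8, 6, 2, 10)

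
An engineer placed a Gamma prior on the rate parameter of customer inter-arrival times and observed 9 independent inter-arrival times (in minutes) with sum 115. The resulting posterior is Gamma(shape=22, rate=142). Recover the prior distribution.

Gamma(shape=13, rate=27)

Gamma–exponential conjugacy: posterior shape = α + n, posterior rate = β + Σtᵢ.
So α = 22 − 9 = 13 and β = 142 − 115 = 27.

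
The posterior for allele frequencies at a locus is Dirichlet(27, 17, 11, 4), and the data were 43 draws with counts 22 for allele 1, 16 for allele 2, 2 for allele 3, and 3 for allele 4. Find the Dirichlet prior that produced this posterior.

Dirichlet(5, 1, 9, 1)

For a Dirichlet(α) prior with multinomial counts c, the posterior is Dirichlet(α + c) componentwise.
Subtract each count from the matching posterior parameter: 27−22=5, 17−16=1, 11−2=9, 4−3=1.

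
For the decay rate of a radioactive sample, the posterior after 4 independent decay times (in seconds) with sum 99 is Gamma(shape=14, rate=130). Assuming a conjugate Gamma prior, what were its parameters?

Gamma(shape=10, rate=31)

Gamma–exponential conjugacy: posterior shape = α + n, posterior rate = β + Σtᵢ.
So α = 14 − 4 = 10 and β = 130 − 99 = 31.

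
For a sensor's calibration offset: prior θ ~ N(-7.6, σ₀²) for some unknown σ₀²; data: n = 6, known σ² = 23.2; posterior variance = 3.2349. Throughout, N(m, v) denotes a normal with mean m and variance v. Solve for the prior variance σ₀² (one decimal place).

σ₀² = 19.8

For the Normal–Normal model with known σ², precisions add: τ_n = τ₀ + n/σ².
So 1/σ₀² = 1/3.2349 − 6/23.2 = 0.309129 − 0.258621 = 0.050508.
Hence σ₀² = 1/0.050508 ≈ 19.8.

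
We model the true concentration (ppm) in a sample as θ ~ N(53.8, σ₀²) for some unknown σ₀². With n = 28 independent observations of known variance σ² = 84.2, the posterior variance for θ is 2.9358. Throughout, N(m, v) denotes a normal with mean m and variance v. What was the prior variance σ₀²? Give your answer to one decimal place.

σ₀² = 123.7

Posterior precision equals prior precision plus data precision: 1/σ_n² = 1/σ₀² + n/σ².
So 1/σ₀² = 1/2.9358 − 28/84.2 = 0.340623 − 0.332542 = 0.008081.
Hence σ₀² = 1/0.008081 ≈ 123.7.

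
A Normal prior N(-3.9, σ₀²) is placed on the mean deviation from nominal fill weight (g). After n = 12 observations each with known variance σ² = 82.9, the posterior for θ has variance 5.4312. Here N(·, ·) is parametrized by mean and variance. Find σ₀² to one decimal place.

σ₀² = 25.4

For the Normal–Normal model with known σ², precisions add: τ_n = τ₀ + n/σ².
So 1/σ₀² = 1/5.4312 − 12/82.9 = 0.184121 − 0.144753 = 0.039368.
Hence σ₀² = 1/0.039368 ≈ 25.4.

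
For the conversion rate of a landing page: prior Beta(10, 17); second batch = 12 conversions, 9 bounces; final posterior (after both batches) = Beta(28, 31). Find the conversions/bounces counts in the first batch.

6 conversions and 5 bounces

Because Beta–binomial updating is additive in the counts, the combined data contributed (α_post−α_prior, β_post−β_prior) successes and failures.
Total across both batches: 28−10=18 conversions, 31−17=14 bounces.
Subtract the second batch: 18−12=6 conversions and 14−9=5 bounces.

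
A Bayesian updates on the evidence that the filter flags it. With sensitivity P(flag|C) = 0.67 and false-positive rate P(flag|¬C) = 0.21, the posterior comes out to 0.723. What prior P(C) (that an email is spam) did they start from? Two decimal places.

P(C) = 0.45

Bayes' rule in odds form gives O(C|E) = O(C)·[P(E|C)/P(E|¬C)], hence O(C) = O(C|E)/LR.
Posterior odds = 0.723/(1−0.723) = 2.6101. LR = 0.67/0.21 = 3.1905.
Prior odds = 2.6101/3.1905 = 0.8181, so P(C) = 0.8181/(1+0.8181) ≈ 0.45.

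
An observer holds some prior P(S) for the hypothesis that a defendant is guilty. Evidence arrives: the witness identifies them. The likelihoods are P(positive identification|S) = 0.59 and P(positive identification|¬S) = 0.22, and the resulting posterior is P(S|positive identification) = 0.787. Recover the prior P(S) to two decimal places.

P(S) = 0.58

Bayes' rule in odds form gives O(S|E) = O(S)·[P(E|S)/P(E|¬S)], hence O(S) = O(S|E)/LR.
Posterior odds = 0.787/(1−0.787) = 3.6948. LR = 0.59/0.22 = 2.6818.
Prior odds = 3.6948/2.6818 = 1.3777, so P(S) = 1.3777/(1+1.3777) ≈ 0.58.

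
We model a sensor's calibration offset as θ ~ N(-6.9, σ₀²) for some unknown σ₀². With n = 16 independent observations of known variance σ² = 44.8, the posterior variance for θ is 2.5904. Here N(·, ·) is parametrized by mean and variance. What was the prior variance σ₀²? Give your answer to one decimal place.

σ₀² = 34.6

For the Normal–Normal model with known σ², precisions add: τ_n = τ₀ + n/σ².
So 1/σ₀² = 1/2.5904 − 16/44.8 = 0.386041 − 0.357143 = 0.028898.
Hence σ₀² = 1/0.028898 ≈ 34.6.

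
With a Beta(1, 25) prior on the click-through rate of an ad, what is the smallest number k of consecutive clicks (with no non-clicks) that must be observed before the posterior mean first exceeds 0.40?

After k clicks and 0 non-clicks the posterior is Beta(1+k, 25), with mean (1+k)/(1+25+k).
Set (1+k)/(26+k) > 0.40 and solve: k > (0.40·26 − 1)/(1 − 0.40) = 15.667.
The smallest integer exceeding 15.667 is 16.

k = 16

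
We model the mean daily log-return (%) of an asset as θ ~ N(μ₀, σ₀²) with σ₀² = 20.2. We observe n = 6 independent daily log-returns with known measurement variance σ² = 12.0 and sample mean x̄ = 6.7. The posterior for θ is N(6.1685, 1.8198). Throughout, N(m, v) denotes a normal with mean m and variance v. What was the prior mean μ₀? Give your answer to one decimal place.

With known observation variance, the Normal–Normal posterior has precision τ_n = τ₀ + n/σ² and mean μ_n = (τ₀μ₀ + (n/σ²)x̄)/τ_n.
Here τ₀ = 1/20.2 = 0.049505 and τ_data = 6/12.0 = 0.500000, so τ_n = 0.549505.
Rearranging for μ₀: μ₀ = (μ_n·τ_n − τ_data·x̄)/τ₀ = (6.1685·0.549505 − 0.500000·6.7) / 0.049505 = 0.039622/0.049505 ≈ 0.8.

μ₀ = 0.8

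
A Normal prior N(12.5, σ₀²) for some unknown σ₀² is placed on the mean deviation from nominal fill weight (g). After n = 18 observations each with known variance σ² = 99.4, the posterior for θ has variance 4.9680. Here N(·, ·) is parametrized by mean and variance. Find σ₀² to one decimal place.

Posterior precision equals prior precision plus data precision: 1/σ_n² = 1/σ₀² + n/σ².
So 1/σ₀² = 1/4.9680 − 18/99.4 = 0.201288 − 0.181087 = 0.020201.
Hence σ₀² = 1/0.020201 ≈ 49.5.

σ₀² = 49.5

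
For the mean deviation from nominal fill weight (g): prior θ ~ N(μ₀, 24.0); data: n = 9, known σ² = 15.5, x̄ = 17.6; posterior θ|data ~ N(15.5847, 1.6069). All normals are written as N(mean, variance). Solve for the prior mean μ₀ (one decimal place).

μ₀ = -12.5

The posterior mean is a precision-weighted average: μ_n = (τ₀μ₀ + τ_data·x̄)/(τ₀+τ_data), with τ₀=1/σ₀² and τ_data=n/σ².
Here τ₀ = 1/24.0 = 0.041667 and τ_data = 9/15.5 = 0.580645, so τ_n = 0.622312.
Rearranging for μ₀: μ₀ = (μ_n·τ_n − τ_data·x̄)/τ₀ = (15.5847·0.622312 − 0.580645·17.6) / 0.041667 = -0.520806/0.041667 ≈ -12.5.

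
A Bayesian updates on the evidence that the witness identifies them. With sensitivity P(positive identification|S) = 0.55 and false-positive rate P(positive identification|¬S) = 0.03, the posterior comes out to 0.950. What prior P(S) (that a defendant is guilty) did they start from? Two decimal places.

P(S) = 0.51

In odds form, posterior odds = prior odds × likelihood ratio, so prior odds = posterior odds ÷ LR.
Posterior odds = 0.950/(1−0.950) = 19.0000. LR = 0.55/0.03 = 18.3333.
Prior odds = 19.0000/18.3333 = 1.0364, so P(S) = 1.0364/(1+1.0364) ≈ 0.51.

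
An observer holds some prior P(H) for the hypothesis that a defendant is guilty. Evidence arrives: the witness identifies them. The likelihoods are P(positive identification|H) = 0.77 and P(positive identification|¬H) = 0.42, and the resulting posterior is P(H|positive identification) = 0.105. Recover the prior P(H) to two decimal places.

Bayes' rule in odds form gives O(H|E) = O(H)·[P(E|H)/P(E|¬H)], hence O(H) = O(H|E)/LR.
Posterior odds = 0.105/(1−0.105) = 0.1173. LR = 0.77/0.42 = 1.8333.
Prior odds = 0.1173/1.8333 = 0.0640, so P(H) = 0.0640/(1+0.0640) ≈ 0.06.

P(H) = 0.06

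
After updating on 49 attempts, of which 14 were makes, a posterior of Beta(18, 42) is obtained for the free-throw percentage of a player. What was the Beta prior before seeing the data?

Beta(4, 7)

Under Beta–binomial conjugacy the posterior parameters are (a+s, b+f).
Subtract the data counts: 18−14=4, 42−35=7.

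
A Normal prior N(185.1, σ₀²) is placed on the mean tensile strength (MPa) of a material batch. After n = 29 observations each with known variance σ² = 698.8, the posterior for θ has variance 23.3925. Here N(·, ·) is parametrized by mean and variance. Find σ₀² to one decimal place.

Posterior precision equals prior precision plus data precision: 1/σ_n² = 1/σ₀² + n/σ².
So 1/σ₀² = 1/23.3925 − 29/698.8 = 0.042749 − 0.041500 = 0.001249.
Hence σ₀² = 1/0.001249 ≈ 800.6.

σ₀² = 800.6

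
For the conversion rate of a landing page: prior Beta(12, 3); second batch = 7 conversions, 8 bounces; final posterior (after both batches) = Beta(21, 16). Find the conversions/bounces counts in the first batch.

Because Beta–binomial updating is additive in the counts, the combined data contributed (α_post−α_prior, β_post−β_prior) successes and failures.
Total across both batches: 21−12=9 conversions, 16−3=13 bounces.
Subtract the second batch: 9−7=2 conversions and 13−8=5 bounces.

2 conversions and 5 bounces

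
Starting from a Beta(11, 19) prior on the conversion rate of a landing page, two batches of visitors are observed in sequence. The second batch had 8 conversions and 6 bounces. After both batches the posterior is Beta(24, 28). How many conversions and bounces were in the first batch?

Sequential conjugate updates are equivalent to a single update on the pooled data, so total successes = posterior α − prior α and total failures = posterior β − prior β.
Total across both batches: 24−11=13 conversions, 28−19=9 bounces.
Subtract the second batch: 13−8=5 conversions and 9−6=3 bounces.

5 conversions and 3 bounces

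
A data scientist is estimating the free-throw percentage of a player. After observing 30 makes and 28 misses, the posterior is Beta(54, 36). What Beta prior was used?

A Beta(a, b) prior with s successes and f failures in binomial data gives a Beta(a+s, b+f) posterior.
Subtract the data counts: 54−30=24, 36−28=8.

Beta(24, 8)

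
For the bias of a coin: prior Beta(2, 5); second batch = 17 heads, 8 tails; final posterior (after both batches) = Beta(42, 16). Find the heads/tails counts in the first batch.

Sequential conjugate updates are equivalent to a single update on the pooled data, so total successes = posterior α − prior α and total failures = posterior β − prior β.
Total across both batches: 42−2=40 heads, 16−5=11 tails.
Subtract the second batch: 40−17=23 heads and 11−8=3 tails.

23 heads and 3 tails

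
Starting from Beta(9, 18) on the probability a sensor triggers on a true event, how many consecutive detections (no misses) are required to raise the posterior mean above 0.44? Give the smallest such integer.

After k detections and 0 misses the posterior is Beta(9+k, 18), with mean (9+k)/(9+18+k).
Set (9+k)/(27+k) > 0.44 and solve: k > (0.44·27 − 9)/(1 − 0.44) = 5.143.
The smallest integer exceeding 5.143 is 6.

k = 6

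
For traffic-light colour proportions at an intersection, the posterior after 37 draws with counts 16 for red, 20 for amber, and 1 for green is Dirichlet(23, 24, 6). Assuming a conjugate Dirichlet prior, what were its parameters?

For a Dirichlet(α) prior with multinomial counts c, the posterior is Dirichlet(α + c) componentwise.
Subtract each count from the matching posterior parameter: 23−16=7, 24−20=4, 6−1=5.

Dirichlet(7, 4, 5)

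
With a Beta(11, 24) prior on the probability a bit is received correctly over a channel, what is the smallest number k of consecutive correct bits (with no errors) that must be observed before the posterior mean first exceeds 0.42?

k = 7

After k correct bits and 0 errors the posterior is Beta(11+k, 24), with mean (11+k)/(11+24+k).
Set (11+k)/(35+k) > 0.42 and solve: k > (0.42·35 − 11)/(1 − 0.42) = 6.379.
The smallest integer exceeding 6.379 is 7, and checking k=7: (18)/(42) = 0.4286 > 0.42.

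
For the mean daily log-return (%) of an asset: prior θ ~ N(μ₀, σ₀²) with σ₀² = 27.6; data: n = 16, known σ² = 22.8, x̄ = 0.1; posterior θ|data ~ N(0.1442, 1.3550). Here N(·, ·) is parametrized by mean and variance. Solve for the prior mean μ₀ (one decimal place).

With known observation variance, the Normal–Normal posterior has precision τ_n = τ₀ + n/σ² and mean μ_n = (τ₀μ₀ + (n/σ²)x̄)/τ_n.
Here τ₀ = 1/27.6 = 0.036232 and τ_data = 16/22.8 = 0.701754, so τ_n = 0.737986.
Rearranging for μ₀: μ₀ = (μ_n·τ_n − τ_data·x̄)/τ₀ = (0.1442·0.737986 − 0.701754·0.1) / 0.036232 = 0.036242/0.036232 ≈ 1.0.

μ₀ = 1.0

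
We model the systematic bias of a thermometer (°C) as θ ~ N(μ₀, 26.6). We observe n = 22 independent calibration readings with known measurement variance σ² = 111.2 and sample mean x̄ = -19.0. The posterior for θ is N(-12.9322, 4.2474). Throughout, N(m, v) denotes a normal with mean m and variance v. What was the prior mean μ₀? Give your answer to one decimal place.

With known observation variance, the Normal–Normal posterior has precision τ_n = τ₀ + n/σ² and mean μ_n = (τ₀μ₀ + (n/σ²)x̄)/τ_n.
Here τ₀ = 1/26.6 = 0.037594 and τ_data = 22/111.2 = 0.197842, so τ_n = 0.235436.
Rearranging for μ₀: μ₀ = (μ_n·τ_n − τ_data·x̄)/τ₀ = (-12.9322·0.235436 − 0.197842·-19.0) / 0.037594 = 0.714293/0.037594 ≈ 19.0.

μ₀ = 19.0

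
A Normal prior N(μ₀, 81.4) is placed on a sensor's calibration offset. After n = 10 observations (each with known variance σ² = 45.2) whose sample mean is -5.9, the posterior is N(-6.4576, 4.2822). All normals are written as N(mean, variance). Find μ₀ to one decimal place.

With known observation variance, the Normal–Normal posterior has precision τ_n = τ₀ + n/σ² and mean μ_n = (τ₀μ₀ + (n/σ²)x̄)/τ_n.
Here τ₀ = 1/81.4 = 0.012285 and τ_data = 10/45.2 = 0.221239, so τ_n = 0.233524.
Rearranging for μ₀: μ₀ = (μ_n·τ_n − τ_data·x̄)/τ₀ = (-6.4576·0.233524 − 0.221239·-5.9) / 0.012285 = -0.202694/0.012285 ≈ -16.5.

μ₀ = -16.5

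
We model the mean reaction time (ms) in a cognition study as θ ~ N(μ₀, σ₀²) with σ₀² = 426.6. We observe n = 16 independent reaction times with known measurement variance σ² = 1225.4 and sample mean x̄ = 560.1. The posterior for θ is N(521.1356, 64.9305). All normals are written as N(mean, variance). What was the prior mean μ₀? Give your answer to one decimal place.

μ₀ = 304.1

With known observation variance, the Normal–Normal posterior has precision τ_n = τ₀ + n/σ² and mean μ_n = (τ₀μ₀ + (n/σ²)x̄)/τ_n.
Here τ₀ = 1/426.6 = 0.002344 and τ_data = 16/1225.4 = 0.013057, so τ_n = 0.015401.
Rearranging for μ₀: μ₀ = (μ_n·τ_n − τ_data·x̄)/τ₀ = (521.1356·0.015401 − 0.013057·560.1) / 0.002344 = 0.712784/0.002344 ≈ 304.1.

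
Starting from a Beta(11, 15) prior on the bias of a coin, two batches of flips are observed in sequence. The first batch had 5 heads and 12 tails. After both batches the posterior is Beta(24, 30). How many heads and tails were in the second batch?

8 heads and 3 tails

Because Beta–binomial updating is additive in the counts, the combined data contributed (α_post−α_prior, β_post−β_prior) successes and failures.
Total across both batches: 24−11=13 heads, 30−15=15 tails.
Subtract the first batch: 13−5=8 heads and 15−12=3 tails.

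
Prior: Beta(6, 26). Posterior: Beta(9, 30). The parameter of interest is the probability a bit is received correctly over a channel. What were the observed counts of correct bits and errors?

Beta is conjugate to the binomial likelihood: posterior = Beta(α+s, β+f).
So s = 9 − 6 = 3 and f = 30 − 26 = 4.

3 correct bits and 4 errors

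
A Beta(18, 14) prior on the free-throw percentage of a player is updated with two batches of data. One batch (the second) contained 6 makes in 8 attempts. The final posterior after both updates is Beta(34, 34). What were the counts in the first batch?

Sequential conjugate updates are equivalent to a single update on the pooled data, so total successes = posterior α − prior α and total failures = posterior β − prior β.
Total across both batches: 34−18=16 makes, 34−14=20 misses.
Subtract the second batch: 16−6=10 makes and 20−2=18 misses.

10 makes and 18 misses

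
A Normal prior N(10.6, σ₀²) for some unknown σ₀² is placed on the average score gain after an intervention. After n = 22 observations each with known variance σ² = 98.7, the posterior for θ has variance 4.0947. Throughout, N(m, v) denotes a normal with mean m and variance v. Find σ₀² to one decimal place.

σ₀² = 46.9

Posterior precision equals prior precision plus data precision: 1/σ_n² = 1/σ₀² + n/σ².
So 1/σ₀² = 1/4.0947 − 22/98.7 = 0.244218 − 0.222898 = 0.021320.
Hence σ₀² = 1/0.021320 ≈ 46.9.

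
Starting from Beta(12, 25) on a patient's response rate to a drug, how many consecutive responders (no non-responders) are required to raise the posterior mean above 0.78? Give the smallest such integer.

After k responders and 0 non-responders the posterior is Beta(12+k, 25), with mean (12+k)/(12+25+k).
Set (12+k)/(37+k) > 0.78 and solve: k > (0.78·37 − 12)/(1 − 0.78) = 76.636.
The smallest integer exceeding 76.636 is 77.

k = 77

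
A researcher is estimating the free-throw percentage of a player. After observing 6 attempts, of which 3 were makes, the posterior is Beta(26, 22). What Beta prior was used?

Beta(23, 19)

Beta is conjugate to the binomial likelihood: posterior = Beta(α+s, β+f).
Subtract the data counts: 26−3=23, 22−3=19.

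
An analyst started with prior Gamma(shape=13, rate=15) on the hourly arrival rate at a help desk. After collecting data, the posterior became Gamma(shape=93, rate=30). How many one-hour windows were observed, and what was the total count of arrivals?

n = 15 one-hour windows with total 80 arrivals

Gamma–Poisson conjugacy: posterior shape = α + Σxᵢ, posterior rate = β + n.
Matching: Σxᵢ = 93 − 13 = 80 and n = 30 − 15 = 15.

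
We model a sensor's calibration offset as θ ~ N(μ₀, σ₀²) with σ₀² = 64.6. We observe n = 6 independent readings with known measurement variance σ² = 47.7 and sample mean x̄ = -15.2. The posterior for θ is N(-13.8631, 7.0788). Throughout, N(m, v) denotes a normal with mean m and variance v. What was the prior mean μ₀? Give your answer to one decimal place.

With known observation variance, the Normal–Normal posterior has precision τ_n = τ₀ + n/σ² and mean μ_n = (τ₀μ₀ + (n/σ²)x̄)/τ_n.
Here τ₀ = 1/64.6 = 0.015480 and τ_data = 6/47.7 = 0.125786, so τ_n = 0.141266.
Rearranging for μ₀: μ₀ = (μ_n·τ_n − τ_data·x̄)/τ₀ = (-13.8631·0.141266 − 0.125786·-15.2) / 0.015480 = -0.046437/0.015480 ≈ -3.0.

μ₀ = -3.0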